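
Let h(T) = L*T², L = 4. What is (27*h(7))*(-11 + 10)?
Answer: -5292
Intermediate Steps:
h(T) = 4*T²
(27*h(7))*(-11 + 10) = (27*(4*7²))*(-11 + 10) = (27*(4*49))*(-1) = (27*196)*(-1) = 5292*(-1) = -5292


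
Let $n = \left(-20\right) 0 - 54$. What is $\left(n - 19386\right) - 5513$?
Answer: $-24953$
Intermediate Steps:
$n = -54$ ($n = 0 - 54 = -54$)
$\left(n - 19386\right) - 5513 = \left(-54 - 19386\right) - 5513 = -19440 - 5513 = -24953$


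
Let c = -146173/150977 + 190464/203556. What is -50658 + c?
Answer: -129736378811613/2561022851 ≈ -50658.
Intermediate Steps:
c = -83225655/2561022851 (c = -146173*1/150977 + 190464*(1/203556) = -146173/150977 + 15872/16963 = -83225655/2561022851 ≈ -0.032497)
-50658 + c = -50658 - 83225655/2561022851 = -129736378811613/2561022851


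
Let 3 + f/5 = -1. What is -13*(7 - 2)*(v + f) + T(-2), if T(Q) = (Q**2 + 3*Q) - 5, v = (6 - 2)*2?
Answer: 773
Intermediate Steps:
v = 8 (v = 4*2 = 8)
T(Q) = -5 + Q**2 + 3*Q
f = -20 (f = -15 + 5*(-1) = -15 - 5 = -20)
-13*(7 - 2)*(v + f) + T(-2) = -13*(7 - 2)*(8 - 20) + (-5 + (-2)**2 + 3*(-2)) = -65*(-12) + (-5 + 4 - 6) = -13*(-60) - 7 = 780 - 7 = 773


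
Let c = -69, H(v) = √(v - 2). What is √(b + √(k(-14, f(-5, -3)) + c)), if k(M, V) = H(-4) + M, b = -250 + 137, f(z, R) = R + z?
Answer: √(-113 + √(-83 + I*√6)) ≈ 0.42847 + 10.632*I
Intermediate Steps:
H(v) = √(-2 + v)
b = -113
k(M, V) = M + I*√6 (k(M, V) = √(-2 - 4) + M = √(-6) + M = I*√6 + M = M + I*√6)
√(b + √(k(-14, f(-5, -3)) + c)) = √(-113 + √((-14 + I*√6) - 69)) = √(-113 + √(-83 + I*√6))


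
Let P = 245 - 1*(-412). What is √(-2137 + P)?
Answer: 2*I*√370 ≈ 38.471*I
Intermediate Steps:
P = 657 (P = 245 + 412 = 657)
√(-2137 + P) = √(-2137 + 657) = √(-1480) = 2*I*√370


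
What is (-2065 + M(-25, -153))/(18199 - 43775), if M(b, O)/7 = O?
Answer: 392/3197 ≈ 0.12261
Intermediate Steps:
M(b, O) = 7*O
(-2065 + M(-25, -153))/(18199 - 43775) = (-2065 + 7*(-153))/(18199 - 43775) = (-2065 - 1071)/(-25576) = -3136*(-1/25576) = 392/3197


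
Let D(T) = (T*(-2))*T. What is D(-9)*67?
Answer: -10854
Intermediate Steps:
D(T) = -2*T**2 (D(T) = (-2*T)*T = -2*T**2)
D(-9)*67 = -2*(-9)**2*67 = -2*81*67 = -162*67 = -10854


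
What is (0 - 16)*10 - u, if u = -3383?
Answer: 3223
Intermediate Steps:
(0 - 16)*10 - u = (0 - 16)*10 - 1*(-3383) = -16*10 + 3383 = -160 + 3383 = 3223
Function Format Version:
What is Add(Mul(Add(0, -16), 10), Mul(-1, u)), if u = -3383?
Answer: 3223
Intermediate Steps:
Add(Mul(Add(0, -16), 10), Mul(-1, u)) = Add(Mul(Add(0, -16), 10), Mul(-1, -3383)) = Add(Mul(-16, 10), 3383) = Add(-160, 3383) = 3223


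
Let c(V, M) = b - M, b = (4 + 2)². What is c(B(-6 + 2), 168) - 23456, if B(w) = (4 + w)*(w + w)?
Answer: -23588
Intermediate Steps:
b = 36 (b = 6² = 36)
B(w) = 2*w*(4 + w) (B(w) = (4 + w)*(2*w) = 2*w*(4 + w))
c(V, M) = 36 - M
c(B(-6 + 2), 168) - 23456 = (36 - 1*168) - 23456 = (36 - 168) - 23456 = -132 - 23456 = -23588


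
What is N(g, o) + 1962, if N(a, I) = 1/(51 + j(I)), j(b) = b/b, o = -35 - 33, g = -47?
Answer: 102025/52 ≈ 1962.0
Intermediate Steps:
o = -68
j(b) = 1
N(a, I) = 1/52 (N(a, I) = 1/(51 + 1) = 1/52)
N(g, o) + 1962 = 1/52 + 1962 = 102025/52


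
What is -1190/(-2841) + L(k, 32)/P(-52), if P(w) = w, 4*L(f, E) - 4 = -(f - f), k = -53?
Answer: 59039/147732 ≈ 0.39964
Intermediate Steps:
L(f, E) = 1 (L(f, E) = 1 + (-(f - f))/4 = 1 + (-1*0)/4 = 1 + (¼)*0 = 1 + 0 = 1)
-1190/(-2841) + L(k, 32)/P(-52) = -1190/(-2841) + 1/(-52) = -1190*(-1/2841) + 1*(-1/52) = 1190/2841 - 1/52 = 59039/147732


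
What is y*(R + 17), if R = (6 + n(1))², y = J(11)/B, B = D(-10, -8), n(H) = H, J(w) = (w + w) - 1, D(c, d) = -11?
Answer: -126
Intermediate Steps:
J(w) = -1 + 2*w (J(w) = 2*w - 1 = -1 + 2*w)
B = -11
y = -21/11 (y = (-1 + 2*11)/(-11) = (-1 + 22)*(-1/11) = 21*(-1/11) = -21/11 ≈ -1.9091)
R = 49 (R = (6 + 1)² = 7² = 49)
y*(R + 17) = -21*(49 + 17)/11 = -21/11*66 = -126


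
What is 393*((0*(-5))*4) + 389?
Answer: 389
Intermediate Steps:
393*((0*(-5))*4) + 389 = 393*(0*4) + 389 = 393*0 + 389 = 0 + 389 = 389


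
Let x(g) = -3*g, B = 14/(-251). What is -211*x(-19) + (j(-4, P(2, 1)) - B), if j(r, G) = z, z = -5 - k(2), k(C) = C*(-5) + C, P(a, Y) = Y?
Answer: -3018010/251 ≈ -12024.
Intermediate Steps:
k(C) = -4*C (k(C) = -5*C + C = -4*C)
z = 3 (z = -5 - (-4)*2 = -5 - 1*(-8) = -5 + 8 = 3)
j(r, G) = 3
B = -14/251 (B = 14*(-1/251) = -14/251 ≈ -0.055777)
-211*x(-19) + (j(-4, P(2, 1)) - B) = -(-633)*(-19) + (3 - 1*(-14/251)) = -211*57 + (3 + 14/251) = -12027 + 767/251 = -3018010/251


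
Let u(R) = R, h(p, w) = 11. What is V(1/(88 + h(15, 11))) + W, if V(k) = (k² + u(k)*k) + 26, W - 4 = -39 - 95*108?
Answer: -100646467/9801 ≈ -10269.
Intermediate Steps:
W = -10295 (W = 4 + (-39 - 95*108) = 4 + (-39 - 10260) = 4 - 10299 = -10295)
V(k) = 26 + 2*k² (V(k) = (k² + k*k) + 26 = (k² + k²) + 26 = 2*k² + 26 = 26 + 2*k²)
V(1/(88 + h(15, 11))) + W = (26 + 2*(1/(88 + 11))²) - 10295 = (26 + 2*(1/99)²) - 10295 = (26 + 2*(1/9801)) - 10295 = (26 + 2/9801) - 10295 = 254828/9801 - 10295 = -100646467/9801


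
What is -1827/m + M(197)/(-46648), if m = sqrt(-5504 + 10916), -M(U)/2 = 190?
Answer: 95/11662 - 609*sqrt(1353)/902 ≈ -24.827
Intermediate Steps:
M(U) = -380 (M(U) = -2*190 = -380)
m = 2*sqrt(1353) (m = sqrt(5412) = 2*sqrt(1353) ≈ 73.566)
-1827/m + M(197)/(-46648) = -1827*sqrt(1353)/2706 - 380/(-46648) = -609*sqrt(1353)/902 - 380*(-1/46648) = -609*sqrt(1353)/902 + 95/11662 = 95/11662 - 609*sqrt(1353)/902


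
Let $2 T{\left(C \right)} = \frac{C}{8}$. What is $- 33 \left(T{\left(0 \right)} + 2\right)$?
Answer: $-66$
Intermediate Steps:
$T{\left(C \right)} = \frac{C}{16}$ ($T{\left(C \right)} = \frac{C \frac{1}{8}}{2} = \frac{\frac{1}{8} C}{2} = \frac{C}{16}$)
$- 33 \left(T{\left(0 \right)} + 2\right) = - 33 \left(\frac{1}{16} \cdot 0 + 2\right) = - 33 \left(0 + 2\right) = \left(-33\right) 2 = -66$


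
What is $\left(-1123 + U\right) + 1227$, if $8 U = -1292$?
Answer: $- \frac{115}{2} \approx -57.5$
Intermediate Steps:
$U = - \frac{323}{2}$ ($U = \frac{1}{8} \left(-1292\right) = - \frac{323}{2} \approx -161.5$)
$\left(-1123 + U\right) + 1227 = \left(-1123 - \frac{323}{2}\right) + 1227 = - \frac{2569}{2} + 1227 = - \frac{115}{2}$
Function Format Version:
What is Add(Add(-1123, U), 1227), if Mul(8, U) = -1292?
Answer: Rational(-115, 2) ≈ -57.500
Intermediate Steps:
U = Rational(-323, 2) (U = Mul(Rational(1, 8), -1292) = Rational(-323, 2) ≈ -161.50)
Add(Add(-1123, U), 1227) = Add(Add(-1123, Rational(-323, 2)), 1227) = Add(Rational(-2569, 2), 1227) = Rational(-115, 2)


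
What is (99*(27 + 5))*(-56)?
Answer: -177408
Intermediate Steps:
(99*(27 + 5))*(-56) = (99*32)*(-56) = 3168*(-56) = -177408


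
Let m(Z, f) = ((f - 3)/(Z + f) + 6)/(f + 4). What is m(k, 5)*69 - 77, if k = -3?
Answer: -70/3 ≈ -23.333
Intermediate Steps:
m(Z, f) = (6 + (-3 + f)/(Z + f))/(4 + f) (m(Z, f) = ((-3 + f)/(Z + f) + 6)/(4 + f) = (6 + (-3 + f)/(Z + f))/(4 + f))
m(k, 5)*69 - 77 = ((-3 + 6*(-3) + 7*5)/(5² + 4*(-3) + 4*5 - 3*5))*69 - 77 = ((-3 - 18 + 35)/(25 - 12 + 20 - 15))*69 - 77 = (14/18)*69 - 77 = ((1/18)*14)*69 - 77 = (7/9)*69 - 77 = 161/3 - 77 = -70/3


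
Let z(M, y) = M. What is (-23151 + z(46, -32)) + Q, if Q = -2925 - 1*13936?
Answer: -39966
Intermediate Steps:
Q = -16861 (Q = -2925 - 13936 = -16861)
(-23151 + z(46, -32)) + Q = (-23151 + 46) - 16861 = -23105 - 16861 = -39966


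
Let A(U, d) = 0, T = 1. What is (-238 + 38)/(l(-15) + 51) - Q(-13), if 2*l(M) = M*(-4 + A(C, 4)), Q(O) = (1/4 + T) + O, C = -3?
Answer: 3007/324 ≈ 9.2809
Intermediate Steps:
Q(O) = 5/4 + O (Q(O) = (1/4 + 1) + O = (¼ + 1) + O = 5/4 + O)
l(M) = -2*M (l(M) = (M*(-4 + 0))/2 = (M*(-4))/2 = (-4*M)/2 = -2*M)
(-238 + 38)/(l(-15) + 51) - Q(-13) = (-238 + 38)/(-2*(-15) + 51) - (5/4 - 13) = -200/(30 + 51) - 1*(-47/4) = -200/81 + 47/4 = 3007/324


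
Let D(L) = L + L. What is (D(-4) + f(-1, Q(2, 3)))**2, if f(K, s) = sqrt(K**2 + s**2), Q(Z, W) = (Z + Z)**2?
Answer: (8 - sqrt(257))**2 ≈ 64.500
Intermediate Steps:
D(L) = 2*L
Q(Z, W) = 4*Z**2 (Q(Z, W) = (2*Z)**2 = 4*Z**2)
(D(-4) + f(-1, Q(2, 3)))**2 = (2*(-4) + sqrt((-1)**2 + (4*2**2)**2))**2 = (-8 + sqrt(1 + (4*4)**2))**2 = (-8 + sqrt(1 + 16**2))**2 = (-8 + sqrt(1 + 256))**2 = (-8 + sqrt(257))**2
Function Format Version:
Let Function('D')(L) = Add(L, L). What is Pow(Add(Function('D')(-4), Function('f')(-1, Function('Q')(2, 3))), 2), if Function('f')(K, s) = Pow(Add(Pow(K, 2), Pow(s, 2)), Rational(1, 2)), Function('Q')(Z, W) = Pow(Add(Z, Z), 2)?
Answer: Pow(Add(8, Mul(-1, Pow(257, Rational(1, 2)))), 2) ≈ 64.500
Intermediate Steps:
Function('D')(L) = Mul(2, L)
Function('Q')(Z, W) = Mul(4, Pow(Z, 2)) (Function('Q')(Z, W) = Pow(Mul(2, Z), 2) = Mul(4, Pow(Z, 2)))
Pow(Add(Function('D')(-4), Function('f')(-1, Function('Q')(2, 3))), 2) = Pow(Add(Mul(2, -4), Pow(Add(Pow(-1, 2), Pow(Mul(4, Pow(2, 2)), 2)), Rational(1, 2))), 2) = Pow(Add(-8, Pow(Add(1, Pow(Mul(4, 4), 2)), Rational(1, 2))), 2) = Pow(Add(-8, Pow(Add(1, Pow(16, 2)), Rational(1, 2))), 2) = Pow(Add(-8, Pow(Add(1, 256), Rational(1, 2))), 2) = Pow(Add(-8, Pow(257, Rational(1, 2))), 2)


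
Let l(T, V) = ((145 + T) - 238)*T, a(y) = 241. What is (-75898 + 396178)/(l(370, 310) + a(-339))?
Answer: 18840/6043 ≈ 3.1177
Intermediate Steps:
l(T, V) = T*(-93 + T) (l(T, V) = (-93 + T)*T = T*(-93 + T))
(-75898 + 396178)/(l(370, 310) + a(-339)) = (-75898 + 396178)/(370*(-93 + 370) + 241) = 320280/(370*277 + 241) = 320280/(102490 + 241) = 320280/102731 = 320280*(1/102731) = 18840/6043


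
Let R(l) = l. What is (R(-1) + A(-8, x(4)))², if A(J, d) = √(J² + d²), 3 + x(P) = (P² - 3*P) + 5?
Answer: 81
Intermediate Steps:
x(P) = 2 + P² - 3*P (x(P) = -3 + ((P² - 3*P) + 5) = -3 + (5 + P² - 3*P) = 2 + P² - 3*P)
(R(-1) + A(-8, x(4)))² = (-1 + √((-8)² + (2 + 4² - 3*4)²))² = (-1 + √(64 + (2 + 16 - 12)²))² = (-1 + √(64 + 6²))² = (-1 + √(64 + 36))² = (-1 + √100)² = (-1 + 10)² = 9² = 81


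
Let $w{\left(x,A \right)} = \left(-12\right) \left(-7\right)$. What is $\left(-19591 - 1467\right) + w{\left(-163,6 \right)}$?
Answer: $-20974$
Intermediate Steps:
$w{\left(x,A \right)} = 84$
$\left(-19591 - 1467\right) + w{\left(-163,6 \right)} = \left(-19591 - 1467\right) + 84 = -21058 + 84 = -20974$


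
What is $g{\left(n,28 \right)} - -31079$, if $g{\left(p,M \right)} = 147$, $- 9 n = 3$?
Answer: $31226$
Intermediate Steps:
$n = - \frac{1}{3}$ ($n = \left(- \frac{1}{9}\right) 3 = - \frac{1}{3} \approx -0.33333$)
$g{\left(n,28 \right)} - -31079 = 147 - -31079 = 147 + 31079 = 31226$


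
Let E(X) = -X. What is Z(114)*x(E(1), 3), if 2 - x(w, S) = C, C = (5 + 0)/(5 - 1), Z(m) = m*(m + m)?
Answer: 19494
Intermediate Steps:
Z(m) = 2*m² (Z(m) = m*(2*m) = 2*m²)
C = 5/4 ≈ 1.2500
x(w, S) = ¾ (x(w, S) = 2 - 1*5/4 = 2 - 5/4 = ¾)
Z(114)*x(E(1), 3) = (2*114²)*(¾) = (2*12996)*(¾) = 25992*(¾) = 19494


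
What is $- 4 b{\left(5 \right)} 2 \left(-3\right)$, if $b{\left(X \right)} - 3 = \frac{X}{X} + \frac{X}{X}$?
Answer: $120$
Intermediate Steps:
$b{\left(X \right)} = 5$ ($b{\left(X \right)} = 3 + \left(\frac{X}{X} + \frac{X}{X}\right) = 3 + \left(1 + 1\right) = 3 + 2 = 5$)
$- 4 b{\left(5 \right)} 2 \left(-3\right) = \left(-4\right) 5 \cdot 2 \left(-3\right) = \left(-20\right) \left(-6\right) = 120$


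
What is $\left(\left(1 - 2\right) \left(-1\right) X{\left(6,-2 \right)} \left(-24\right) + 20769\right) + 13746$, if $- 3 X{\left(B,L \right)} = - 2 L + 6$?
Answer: $34595$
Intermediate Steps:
$X{\left(B,L \right)} = -2 + \frac{2 L}{3}$ ($X{\left(B,L \right)} = - \frac{- 2 L + 6}{3} = - \frac{6 - 2 L}{3} = -2 + \frac{2 L}{3}$)
$\left(\left(1 - 2\right) \left(-1\right) X{\left(6,-2 \right)} \left(-24\right) + 20769\right) + 13746 = \left(\left(1 - 2\right) \left(-1\right) \left(-2 + \frac{2}{3} \left(-2\right)\right) \left(-24\right) + 20769\right) + 13746 = \left(\left(-1\right) \left(-1\right) \left(-2 - \frac{4}{3}\right) \left(-24\right) + 20769\right) + 13746 = \left(1 \left(- \frac{10}{3}\right) \left(-24\right) + 20769\right) + 13746 = \left(\left(- \frac{10}{3}\right) \left(-24\right) + 20769\right) + 13746 = \left(80 + 20769\right) + 13746 = 20849 + 13746 = 34595$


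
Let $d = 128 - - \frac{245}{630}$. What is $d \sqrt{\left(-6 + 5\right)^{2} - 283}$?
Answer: $\frac{2311 i \sqrt{282}}{18} \approx 2156.0 i$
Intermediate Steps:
$d = \frac{2311}{18}$ ($d = 128 - \left(-245\right) \frac{1}{630} = 128 - - \frac{7}{18} = 128 + \frac{7}{18} = \frac{2311}{18} \approx 128.39$)
$d \sqrt{\left(-6 + 5\right)^{2} - 283} = \frac{2311 \sqrt{\left(-6 + 5\right)^{2} - 283}}{18} = \frac{2311 \sqrt{\left(-1\right)^{2} - 283}}{18} = \frac{2311 \sqrt{1 - 283}}{18} = \frac{2311 \sqrt{-282}}{18} = \frac{2311 i \sqrt{282}}{18}$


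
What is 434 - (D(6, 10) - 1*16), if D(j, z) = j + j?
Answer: 438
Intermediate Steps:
D(j, z) = 2*j
434 - (D(6, 10) - 1*16) = 434 - (2*6 - 1*16) = 434 - (12 - 16) = 434 - 1*(-4) = 434 + 4 = 438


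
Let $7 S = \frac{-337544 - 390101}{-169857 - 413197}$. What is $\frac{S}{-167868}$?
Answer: $- \frac{727645}{685132762104} \approx -1.062 \cdot 10^{-6}$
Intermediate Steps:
$S = \frac{727645}{4081378}$ ($S = \frac{\left(-337544 - 390101\right) \frac{1}{-169857 - 413197}}{7} = \frac{\left(-727645\right) \frac{1}{-583054}}{7} = \frac{\left(-727645\right) \left(- \frac{1}{583054}\right)}{7} = \frac{1}{7} \cdot \frac{727645}{583054} = \frac{727645}{4081378} \approx 0.17828$)
$\frac{S}{-167868} = \frac{727645}{4081378 \left(-167868\right)} = \frac{727645}{4081378} \left(- \frac{1}{167868}\right) = - \frac{727645}{685132762104}$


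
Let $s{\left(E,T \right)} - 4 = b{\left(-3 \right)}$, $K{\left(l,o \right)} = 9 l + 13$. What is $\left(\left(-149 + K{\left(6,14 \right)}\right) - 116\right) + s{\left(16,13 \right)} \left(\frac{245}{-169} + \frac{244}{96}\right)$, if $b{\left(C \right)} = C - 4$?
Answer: $- \frac{272125}{1352} \approx -201.28$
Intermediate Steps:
$K{\left(l,o \right)} = 13 + 9 l$
$b{\left(C \right)} = -4 + C$
$s{\left(E,T \right)} = -3$ ($s{\left(E,T \right)} = 4 - 7 = -3$)
$\left(\left(-149 + K{\left(6,14 \right)}\right) - 116\right) + s{\left(16,13 \right)} \left(\frac{245}{-169} + \frac{244}{96}\right) = \left(\left(-149 + \left(13 + 9 \cdot 6\right)\right) - 116\right) - 3 \left(\frac{245}{-169} + \frac{244}{96}\right) = \left(\left(-149 + \left(13 + 54\right)\right) - 116\right) - 3 \left(245 \left(- \frac{1}{169}\right) + 244 \cdot \frac{1}{96}\right) = \left(\left(-149 + 67\right) - 116\right) - 3 \left(- \frac{245}{169} + \frac{61}{24}\right) = \left(-82 - 116\right) - \frac{4429}{1352} = -198 - \frac{4429}{1352} = - \frac{272125}{1352}$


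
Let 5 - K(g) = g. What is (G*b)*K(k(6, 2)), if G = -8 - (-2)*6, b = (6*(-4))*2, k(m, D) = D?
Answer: -576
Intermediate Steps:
b = -48 (b = -24*2 = -48)
K(g) = 5 - g
G = 4 (G = -8 - 1*(-12) = -8 + 12 = 4)
(G*b)*K(k(6, 2)) = (4*(-48))*(5 - 1*2) = -192*(5 - 2) = -192*3 = -576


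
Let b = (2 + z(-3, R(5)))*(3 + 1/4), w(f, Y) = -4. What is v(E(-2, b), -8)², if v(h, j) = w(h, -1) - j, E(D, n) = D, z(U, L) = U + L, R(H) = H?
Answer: 16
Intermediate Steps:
z(U, L) = L + U
b = 13 (b = (2 + (5 - 3))*(3 + 1/4) = (2 + 2)*(3 + ¼) = 4*(13/4) = 13)
v(h, j) = -4 - j
v(E(-2, b), -8)² = (-4 - 1*(-8))² = (-4 + 8)² = 4² = 16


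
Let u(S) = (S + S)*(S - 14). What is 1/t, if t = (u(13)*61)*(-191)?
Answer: 1/302926 ≈ 3.3011e-6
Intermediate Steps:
u(S) = 2*S*(-14 + S) (u(S) = (2*S)*(-14 + S) = 2*S*(-14 + S))
t = 302926 (t = ((2*13*(-14 + 13))*61)*(-191) = ((2*13*(-1))*61)*(-191) = -26*61*(-191) = -1586*(-191) = 302926)
1/t = 1/302926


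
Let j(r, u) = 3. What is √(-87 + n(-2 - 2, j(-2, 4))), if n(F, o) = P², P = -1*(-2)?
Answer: I*√83 ≈ 9.1104*I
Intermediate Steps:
P = 2
n(F, o) = 4 (n(F, o) = 2² = 4)
√(-87 + n(-2 - 2, j(-2, 4))) = √(-87 + 4) = √(-83) = I*√83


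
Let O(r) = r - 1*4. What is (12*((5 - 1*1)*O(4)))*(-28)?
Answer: 0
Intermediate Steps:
O(r) = -4 + r (O(r) = r - 4 = -4 + r)
(12*((5 - 1*1)*O(4)))*(-28) = (12*((5 - 1*1)*(-4 + 4)))*(-28) = (12*((5 - 1)*0))*(-28) = (12*(4*0))*(-28) = (12*0)*(-28) = 0*(-28) = 0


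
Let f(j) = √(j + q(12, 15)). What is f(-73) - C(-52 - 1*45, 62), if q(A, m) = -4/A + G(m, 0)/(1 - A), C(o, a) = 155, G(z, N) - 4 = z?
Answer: -155 + I*√81741/33 ≈ -155.0 + 8.6638*I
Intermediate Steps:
G(z, N) = 4 + z
q(A, m) = -4/A + (4 + m)/(1 - A)
f(j) = √(-68/33 + j) (f(j) = √(j + (4 - 8*12 - 1*12*15)/(12*(-1 + 12))) = √(j + (1/12)*(4 - 96 - 180)/11) = √(j + (1/12)*(1/11)*(-272)) = √(j - 68/33) = √(-68/33 + j))
f(-73) - C(-52 - 1*45, 62) = √(-2244 + 1089*(-73))/33 - 1*155 = √(-2244 - 79497)/33 - 155 = √(-81741)/33 - 155 = (I*√81741)/33 - 155 = I*√81741/33 - 155 = -155 + I*√81741/33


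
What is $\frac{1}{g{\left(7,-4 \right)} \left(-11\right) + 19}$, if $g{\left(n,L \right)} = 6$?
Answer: $- \frac{1}{47} \approx -0.021277$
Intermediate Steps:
$\frac{1}{g{\left(7,-4 \right)} \left(-11\right) + 19} = \frac{1}{6 \left(-11\right) + 19} = \frac{1}{-66 + 19} = \frac{1}{-47} = - \frac{1}{47}$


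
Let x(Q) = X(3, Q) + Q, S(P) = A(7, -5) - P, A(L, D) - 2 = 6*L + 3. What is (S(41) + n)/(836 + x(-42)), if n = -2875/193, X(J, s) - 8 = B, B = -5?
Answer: -1717/153821 ≈ -0.011162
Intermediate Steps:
X(J, s) = 3 (X(J, s) = 8 - 5 = 3)
A(L, D) = 5 + 6*L (A(L, D) = 2 + (6*L + 3) = 2 + (3 + 6*L) = 5 + 6*L)
S(P) = 47 - P (S(P) = (5 + 6*7) - P = (5 + 42) - P = 47 - P)
x(Q) = 3 + Q
n = -2875/193 (n = -2875*1/193 = -2875/193 ≈ -14.896)
(S(41) + n)/(836 + x(-42)) = ((47 - 1*41) - 2875/193)/(836 + (3 - 42)) = ((47 - 41) - 2875/193)/(836 - 39) = (6 - 2875/193)/797 = -1717/193*1/797 = -1717/153821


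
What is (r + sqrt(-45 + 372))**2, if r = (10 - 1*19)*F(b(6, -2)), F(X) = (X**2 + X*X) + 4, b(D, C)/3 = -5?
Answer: (-4086 + sqrt(327))**2 ≈ 1.6548e+7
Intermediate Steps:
b(D, C) = -15 (b(D, C) = 3*(-5) = -15)
F(X) = 4 + 2*X**2 (F(X) = (X**2 + X**2) + 4 = 2*X**2 + 4 = 4 + 2*X**2)
r = -4086 (r = (10 - 1*19)*(4 + 2*(-15)**2) = (10 - 19)*(4 + 2*225) = -9*(4 + 450) = -9*454 = -4086)
(r + sqrt(-45 + 372))**2 = (-4086 + sqrt(-45 + 372))**2 = (-4086 + sqrt(327))**2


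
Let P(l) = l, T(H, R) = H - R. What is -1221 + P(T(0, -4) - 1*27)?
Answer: -1244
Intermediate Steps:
-1221 + P(T(0, -4) - 1*27) = -1221 + ((0 - 1*(-4)) - 1*27) = -1221 + ((0 + 4) - 27) = -1221 + (4 - 27) = -1221 - 23 = -1244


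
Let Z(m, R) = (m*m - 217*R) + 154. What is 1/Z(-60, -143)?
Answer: 1/34785 ≈ 2.8748e-5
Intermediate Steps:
Z(m, R) = 154 + m² - 217*R (Z(m, R) = (m² - 217*R) + 154 = 154 + m² - 217*R)
1/Z(-60, -143) = 1/(154 + (-60)² - 217*(-143)) = 1/(154 + 3600 + 31031) = 1/34785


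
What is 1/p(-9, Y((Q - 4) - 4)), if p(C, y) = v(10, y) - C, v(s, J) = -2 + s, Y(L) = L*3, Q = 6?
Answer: 1/17 ≈ 0.058824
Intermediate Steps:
Y(L) = 3*L
p(C, y) = 8 - C (p(C, y) = (-2 + 10) - C = 8 - C)
1/p(-9, Y((Q - 4) - 4)) = 1/(8 - 1*(-9)) = 1/(8 + 9) = 1/17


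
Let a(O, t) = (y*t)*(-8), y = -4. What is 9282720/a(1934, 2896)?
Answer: 290085/2896 ≈ 100.17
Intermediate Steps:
a(O, t) = 32*t (a(O, t) = -4*t*(-8) = 32*t)
9282720/a(1934, 2896) = 9282720/((32*2896)) = 9282720/92672 = 9282720*(1/92672) = 290085/2896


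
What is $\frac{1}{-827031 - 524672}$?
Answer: $- \frac{1}{1351703} \approx -7.3981 \cdot 10^{-7}$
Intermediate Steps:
$\frac{1}{-827031 - 524672} = \frac{1}{-1351703} = - \frac{1}{1351703}$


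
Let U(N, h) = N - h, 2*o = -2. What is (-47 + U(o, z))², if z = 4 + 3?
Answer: 3025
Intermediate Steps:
o = -1 (o = (½)*(-2) = -1)
z = 7
(-47 + U(o, z))² = (-47 + (-1 - 1*7))² = (-47 + (-1 - 7))² = (-47 - 8)² = (-55)² = 3025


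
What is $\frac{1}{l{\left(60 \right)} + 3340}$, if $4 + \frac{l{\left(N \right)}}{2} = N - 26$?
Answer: $\frac{1}{3400} \approx 0.00029412$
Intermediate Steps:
$l{\left(N \right)} = -60 + 2 N$ ($l{\left(N \right)} = -8 + 2 \left(N - 26\right) = -8 + 2 \left(-26 + N\right) = -8 + \left(-52 + 2 N\right) = -60 + 2 N$)
$\frac{1}{l{\left(60 \right)} + 3340} = \frac{1}{\left(-60 + 2 \cdot 60\right) + 3340} = \frac{1}{\left(-60 + 120\right) + 3340} = \frac{1}{60 + 3340} = \frac{1}{3400}$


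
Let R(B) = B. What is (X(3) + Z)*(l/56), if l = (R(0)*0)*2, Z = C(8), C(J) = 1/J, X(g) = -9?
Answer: 0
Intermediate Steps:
Z = 1/8 ≈ 0.12500
l = 0 (l = (0*0)*2 = 0*2 = 0)
(X(3) + Z)*(l/56) = (-9 + 1/8)*(0/56) = -0/56 = -71/8*0 = 0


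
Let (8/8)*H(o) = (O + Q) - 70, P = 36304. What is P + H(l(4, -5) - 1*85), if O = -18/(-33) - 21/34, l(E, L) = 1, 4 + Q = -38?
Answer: 13535781/374 ≈ 36192.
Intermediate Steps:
Q = -42 (Q = -4 - 38 = -42)
O = -27/374 (O = -18*(-1/33) - 21*1/34 = 6/11 - 21/34 = -27/374 ≈ -0.072193)
H(o) = -41915/374 (H(o) = (-27/374 - 42) - 70 = -15735/374 - 70 = -41915/374)
P + H(l(4, -5) - 1*85) = 36304 - 41915/374 = 13535781/374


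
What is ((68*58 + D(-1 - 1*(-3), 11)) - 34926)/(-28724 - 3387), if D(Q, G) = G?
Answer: 30971/32111 ≈ 0.96450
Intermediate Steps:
((68*58 + D(-1 - 1*(-3), 11)) - 34926)/(-28724 - 3387) = ((68*58 + 11) - 34926)/(-28724 - 3387) = ((3944 + 11) - 34926)/(-32111) = (3955 - 34926)*(-1/32111) = -30971*(-1/32111) = 30971/32111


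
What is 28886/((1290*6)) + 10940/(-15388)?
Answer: 44977771/14887890 ≈ 3.0211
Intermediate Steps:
28886/((1290*6)) + 10940/(-15388) = 28886/7740 + 10940*(-1/15388) = 28886*(1/7740) - 2735/3847 = 14443/3870 - 2735/3847 = 44977771/14887890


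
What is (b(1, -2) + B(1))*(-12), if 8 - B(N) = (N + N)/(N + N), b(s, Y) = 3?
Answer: -120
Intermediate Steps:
B(N) = 7 (B(N) = 8 - (N + N)/(N + N) = 8 - 2*N/(2*N) = 8 - 2*N*1/(2*N) = 8 - 1*1 = 8 - 1 = 7)
(b(1, -2) + B(1))*(-12) = (3 + 7)*(-12) = 10*(-12) = -120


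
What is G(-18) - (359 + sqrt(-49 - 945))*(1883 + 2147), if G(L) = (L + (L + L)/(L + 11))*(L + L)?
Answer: -10124150/7 - 4030*I*sqrt(994) ≈ -1.4463e+6 - 1.2706e+5*I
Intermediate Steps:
G(L) = 2*L*(L + 2*L/(11 + L)) (G(L) = (L + (2*L)/(11 + L))*(2*L) = (L + 2*L/(11 + L))*(2*L) = 2*L*(L + 2*L/(11 + L)))
G(-18) - (359 + sqrt(-49 - 945))*(1883 + 2147) = 2*(-18)**2*(13 - 18)/(11 - 18) - (359 + sqrt(-49 - 945))*(1883 + 2147) = 2*324*(-5)/(-7) - (359 + sqrt(-994))*4030 = 2*324*(-1/7)*(-5) - (359 + I*sqrt(994))*4030 = 3240/7 - (1446770 + 4030*I*sqrt(994)) = 3240/7 + (-1446770 - 4030*I*sqrt(994)) = -10124150/7 - 4030*I*sqrt(994)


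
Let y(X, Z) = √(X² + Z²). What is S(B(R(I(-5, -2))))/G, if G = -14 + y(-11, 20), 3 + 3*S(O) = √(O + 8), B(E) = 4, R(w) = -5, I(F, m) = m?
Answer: -14/325 - √521/325 + 2*√1563/975 + 28*√3/975 ≈ 0.017529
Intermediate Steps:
S(O) = -1 + √(8 + O)/3 (S(O) = -1 + √(O + 8)/3 = -1 + √(8 + O)/3)
G = -14 + √521 (G = -14 + √((-11)² + 20²) = -14 + √(121 + 400) = -14 + √521 ≈ 8.8254)
S(B(R(I(-5, -2))))/G = (-1 + √(8 + 4)/3)/(-14 + √521) = (-1 + √12/3)/(-14 + √521) = (-1 + (2*√3)/3)/(-14 + √521) = (-1 + 2*√3/3)/(-14 + √521)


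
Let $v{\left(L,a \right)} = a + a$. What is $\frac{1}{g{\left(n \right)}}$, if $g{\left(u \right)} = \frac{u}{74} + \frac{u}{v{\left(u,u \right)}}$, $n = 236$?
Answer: $\frac{74}{273} \approx 0.27106$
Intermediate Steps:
$v{\left(L,a \right)} = 2 a$
$g{\left(u \right)} = \frac{1}{2} + \frac{u}{74}$ ($g{\left(u \right)} = \frac{u}{74} + \frac{u}{2 u} = u \frac{1}{74} + u \frac{1}{2 u} = \frac{u}{74} + \frac{1}{2} = \frac{1}{2} + \frac{u}{74}$)
$\frac{1}{g{\left(n \right)}} = \frac{1}{\frac{1}{2} + \frac{1}{74} \cdot 236} = \frac{1}{\frac{1}{2} + \frac{118}{37}} = \frac{1}{\frac{273}{74}} = \frac{74}{273}$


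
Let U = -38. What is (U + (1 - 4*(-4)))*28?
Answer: -588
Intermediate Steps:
(U + (1 - 4*(-4)))*28 = (-38 + (1 - 4*(-4)))*28 = (-38 + (1 + 16))*28 = (-38 + 17)*28 = -21*28 = -588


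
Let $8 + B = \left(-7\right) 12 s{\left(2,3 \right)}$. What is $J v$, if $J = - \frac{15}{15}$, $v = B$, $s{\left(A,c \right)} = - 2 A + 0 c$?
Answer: $-328$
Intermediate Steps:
$s{\left(A,c \right)} = - 2 A$ ($s{\left(A,c \right)} = - 2 A + 0 = - 2 A$)
$B = 328$ ($B = -8 + \left(-7\right) 12 \left(\left(-2\right) 2\right) = -8 - -336 = -8 + 336 = 328$)
$v = 328$
$J = -1$ ($J = \left(-15\right) \frac{1}{15} = -1$)
$J v = \left(-1\right) 328 = -328$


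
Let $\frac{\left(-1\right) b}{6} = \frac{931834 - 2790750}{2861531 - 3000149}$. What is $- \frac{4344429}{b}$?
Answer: $\frac{5904079011}{109348} \approx 53994.0$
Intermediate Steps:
$b = - \frac{109348}{1359}$ ($b = - 6 \frac{931834 - 2790750}{2861531 - 3000149} = - 6 \left(- \frac{1858916}{-138618}\right) = - 6 \left(\left(-1858916\right) \left(- \frac{1}{138618}\right)\right) = \left(-6\right) \frac{54674}{4077} = - \frac{109348}{1359} \approx -80.462$)
$- \frac{4344429}{b} = - \frac{4344429}{- \frac{109348}{1359}} = \left(-4344429\right) \left(- \frac{1359}{109348}\right) = \frac{5904079011}{109348}$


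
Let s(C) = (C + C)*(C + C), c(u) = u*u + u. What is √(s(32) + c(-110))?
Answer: √16086 ≈ 126.83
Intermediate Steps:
c(u) = u + u² (c(u) = u² + u = u + u²)
s(C) = 4*C² (s(C) = (2*C)*(2*C) = 4*C²)
√(s(32) + c(-110)) = √(4*32² - 110*(1 - 110)) = √(4*1024 - 110*(-109)) = √(4096 + 11990) = √16086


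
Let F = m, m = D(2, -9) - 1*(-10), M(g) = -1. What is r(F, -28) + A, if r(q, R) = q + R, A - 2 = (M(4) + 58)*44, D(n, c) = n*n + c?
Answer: 2487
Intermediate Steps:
D(n, c) = c + n² (D(n, c) = n² + c = c + n²)
A = 2510 (A = 2 + (-1 + 58)*44 = 2 + 57*44 = 2 + 2508 = 2510)
m = 5 (m = (-9 + 2²) - 1*(-10) = (-9 + 4) + 10 = -5 + 10 = 5)
F = 5
r(q, R) = R + q
r(F, -28) + A = (-28 + 5) + 2510 = -23 + 2510 = 2487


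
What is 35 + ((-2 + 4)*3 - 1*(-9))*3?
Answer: 80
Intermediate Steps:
35 + ((-2 + 4)*3 - 1*(-9))*3 = 35 + (2*3 + 9)*3 = 35 + (6 + 9)*3 = 35 + 15*3 = 35 + 45 = 80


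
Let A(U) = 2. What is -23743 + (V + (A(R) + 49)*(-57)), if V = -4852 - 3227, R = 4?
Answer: -34729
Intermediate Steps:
V = -8079
-23743 + (V + (A(R) + 49)*(-57)) = -23743 + (-8079 + (2 + 49)*(-57)) = -23743 + (-8079 + 51*(-57)) = -23743 + (-8079 - 2907) = -23743 - 10986 = -34729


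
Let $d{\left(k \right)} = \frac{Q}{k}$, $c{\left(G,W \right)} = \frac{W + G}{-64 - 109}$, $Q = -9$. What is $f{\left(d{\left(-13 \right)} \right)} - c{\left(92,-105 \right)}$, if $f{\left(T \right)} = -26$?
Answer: $- \frac{4511}{173} \approx -26.075$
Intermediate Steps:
$c{\left(G,W \right)} = - \frac{G}{173} - \frac{W}{173}$ ($c{\left(G,W \right)} = \frac{G + W}{-173} = \left(G + W\right) \left(- \frac{1}{173}\right) = - \frac{G}{173} - \frac{W}{173}$)
$d{\left(k \right)} = - \frac{9}{k}$
$f{\left(d{\left(-13 \right)} \right)} - c{\left(92,-105 \right)} = -26 - \left(\left(- \frac{1}{173}\right) 92 - - \frac{105}{173}\right) = -26 - \left(- \frac{92}{173} + \frac{105}{173}\right) = -26 - \frac{13}{173} = - \frac{4511}{173}$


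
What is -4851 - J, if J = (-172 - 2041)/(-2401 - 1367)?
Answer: -18280781/3768 ≈ -4851.6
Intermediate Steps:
J = 2213/3768 (J = -2213/(-3768) = -2213*(-1/3768) = 2213/3768 ≈ 0.58731)
-4851 - J = -4851 - 1*2213/3768 = -4851 - 2213/3768 = -18280781/3768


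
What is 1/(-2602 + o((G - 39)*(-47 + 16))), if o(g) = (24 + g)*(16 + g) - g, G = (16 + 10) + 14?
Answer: -1/2466 ≈ -0.00040552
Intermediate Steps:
G = 40 (G = 26 + 14 = 40)
o(g) = -g + (16 + g)*(24 + g) (o(g) = (16 + g)*(24 + g) - g = -g + (16 + g)*(24 + g))
1/(-2602 + o((G - 39)*(-47 + 16))) = 1/(-2602 + (384 + ((40 - 39)*(-47 + 16))² + 39*((40 - 39)*(-47 + 16)))) = 1/(-2602 + (384 + (1*(-31))² + 39*(1*(-31)))) = 1/(-2602 + (384 + (-31)² + 39*(-31))) = 1/(-2602 + (384 + 961 - 1209)) = 1/(-2602 + 136) = 1/(-2466) = -1/2466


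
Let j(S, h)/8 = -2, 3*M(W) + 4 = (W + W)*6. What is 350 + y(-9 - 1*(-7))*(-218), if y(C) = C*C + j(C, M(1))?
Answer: 2966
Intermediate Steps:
M(W) = -4/3 + 4*W (M(W) = -4/3 + ((W + W)*6)/3 = -4/3 + ((2*W)*6)/3 = -4/3 + (12*W)/3 = -4/3 + 4*W)
j(S, h) = -16 (j(S, h) = 8*(-2) = -16)
y(C) = -16 + C² (y(C) = C*C - 16 = C² - 16 = -16 + C²)
350 + y(-9 - 1*(-7))*(-218) = 350 + (-16 + (-9 - 1*(-7))²)*(-218) = 350 + (-16 + (-9 + 7)²)*(-218) = 350 + (-16 + (-2)²)*(-218) = 350 + (-16 + 4)*(-218) = 350 - 12*(-218) = 350 + 2616 = 2966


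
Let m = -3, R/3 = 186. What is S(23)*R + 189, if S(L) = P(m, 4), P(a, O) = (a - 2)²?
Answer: 14139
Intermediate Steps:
R = 558 (R = 3*186 = 558)
P(a, O) = (-2 + a)²
S(L) = 25 (S(L) = (-2 - 3)² = (-5)² = 25)
S(23)*R + 189 = 25*558 + 189 = 13950 + 189 = 14139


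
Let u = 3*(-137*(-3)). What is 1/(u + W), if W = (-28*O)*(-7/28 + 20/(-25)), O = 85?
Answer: 1/3732 ≈ 0.00026795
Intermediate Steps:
W = 2499 (W = (-28*85)*(-7/28 + 20/(-25)) = -2380*(-7*1/28 + 20*(-1/25)) = -2380*(-¼ - ⅘) = -2380*(-21/20) = 2499)
u = 1233 (u = 3*411 = 1233)
1/(u + W) = 1/(1233 + 2499) = 1/3732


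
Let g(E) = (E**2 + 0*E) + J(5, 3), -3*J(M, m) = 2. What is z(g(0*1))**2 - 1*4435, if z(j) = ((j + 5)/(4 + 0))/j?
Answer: -283671/64 ≈ -4432.4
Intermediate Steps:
J(M, m) = -2/3 (J(M, m) = -1/3*2 = -2/3)
g(E) = -2/3 + E**2 (g(E) = (E**2 + 0*E) - 2/3 = (E**2 + 0) - 2/3 = E**2 - 2/3 = -2/3 + E**2)
z(j) = (5/4 + j/4)/j (z(j) = ((5 + j)/4)/j = ((5 + j)*(1/4))/j = (5/4 + j/4)/j)
z(g(0*1))**2 - 1*4435 = ((5 + (-2/3 + (0*1)**2))/(4*(-2/3 + (0*1)**2)))**2 - 1*4435 = ((5 + (-2/3 + 0**2))/(4*(-2/3 + 0**2)))**2 - 4435 = ((5 + (-2/3 + 0))/(4*(-2/3 + 0)))**2 - 4435 = ((5 - 2/3)/(4*(-2/3)))**2 - 4435 = ((1/4)*(-3/2)*(13/3))**2 - 4435 = (-13/8)**2 - 4435 = 169/64 - 4435 = -283671/64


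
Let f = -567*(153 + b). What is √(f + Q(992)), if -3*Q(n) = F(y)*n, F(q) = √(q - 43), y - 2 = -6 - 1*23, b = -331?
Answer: √(908334 - 2976*I*√70)/3 ≈ 317.72 - 4.3538*I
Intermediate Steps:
y = -27 (y = 2 + (-6 - 1*23) = 2 + (-6 - 23) = 2 - 29 = -27)
f = 100926 (f = -567*(153 - 331) = -567*(-178) = 100926)
F(q) = √(-43 + q)
Q(n) = -I*n*√70/3 (Q(n) = -√(-43 - 27)*n/3 = -√(-70)*n/3 = -I*√70*n/3 = -I*n*√70/3)
√(f + Q(992)) = √(100926 - ⅓*I*992*√70) = √(100926 - 992*I*√70/3)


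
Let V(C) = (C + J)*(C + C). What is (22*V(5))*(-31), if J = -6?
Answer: 6820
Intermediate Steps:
V(C) = 2*C*(-6 + C) (V(C) = (C - 6)*(C + C) = (-6 + C)*(2*C) = 2*C*(-6 + C))
(22*V(5))*(-31) = (22*(2*5*(-6 + 5)))*(-31) = (22*(2*5*(-1)))*(-31) = (22*(-10))*(-31) = -220*(-31) = 6820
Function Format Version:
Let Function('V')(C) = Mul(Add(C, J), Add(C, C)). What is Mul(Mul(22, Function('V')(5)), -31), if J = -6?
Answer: 6820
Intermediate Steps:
Function('V')(C) = Mul(2, C, Add(-6, C)) (Function('V')(C) = Mul(Add(C, -6), Add(C, C)) = Mul(Add(-6, C), Mul(2, C)) = Mul(2, C, Add(-6, C)))
Mul(Mul(22, Function('V')(5)), -31) = Mul(Mul(22, Mul(2, 5, Add(-6, 5))), -31) = Mul(Mul(22, Mul(2, 5, -1)), -31) = Mul(Mul(22, -10), -31) = Mul(-220, -31) = 6820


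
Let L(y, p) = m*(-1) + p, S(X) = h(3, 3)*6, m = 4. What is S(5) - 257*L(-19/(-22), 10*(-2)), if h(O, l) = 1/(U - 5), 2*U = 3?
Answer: 43164/7 ≈ 6166.3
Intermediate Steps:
U = 3/2 (U = (½)*3 = 3/2 ≈ 1.5000)
h(O, l) = -2/7 (h(O, l) = 1/(3/2 - 5) = 1/(-7/2) = -2/7)
S(X) = -12/7 (S(X) = -2/7*6 = -12/7)
L(y, p) = -4 + p (L(y, p) = 4*(-1) + p = -4 + p)
S(5) - 257*L(-19/(-22), 10*(-2)) = -12/7 - 257*(-4 + 10*(-2)) = -12/7 - 257*(-4 - 20) = -12/7 - 257*(-24) = -12/7 + 6168 = 43164/7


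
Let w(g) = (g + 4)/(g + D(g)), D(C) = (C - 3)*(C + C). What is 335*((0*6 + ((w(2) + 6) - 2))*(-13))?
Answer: -4355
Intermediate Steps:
D(C) = 2*C*(-3 + C) (D(C) = (-3 + C)*(2*C) = 2*C*(-3 + C))
w(g) = (4 + g)/(g + 2*g*(-3 + g)) (w(g) = (g + 4)/(g + 2*g*(-3 + g)) = (4 + g)/(g + 2*g*(-3 + g)))
335*((0*6 + ((w(2) + 6) - 2))*(-13)) = 335*((0*6 + (((4 + 2)/(2*(-5 + 2*2)) + 6) - 2))*(-13)) = 335*((0 + (((1/2)*6/(-5 + 4) + 6) - 2))*(-13)) = 335*((0 + (((1/2)*6/(-1) + 6) - 2))*(-13)) = 335*((0 + (((1/2)*(-1)*6 + 6) - 2))*(-13)) = 335*((0 + ((-3 + 6) - 2))*(-13)) = 335*((0 + (3 - 2))*(-13)) = 335*((0 + 1)*(-13)) = 335*(1*(-13)) = 335*(-13) = -4355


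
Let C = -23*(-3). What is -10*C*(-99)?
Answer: 68310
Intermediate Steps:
C = 69
-10*C*(-99) = -10*69*(-99) = -690*(-99) = 68310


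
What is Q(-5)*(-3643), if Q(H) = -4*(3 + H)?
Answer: -29144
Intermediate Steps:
Q(H) = -12 - 4*H
Q(-5)*(-3643) = (-12 - 4*(-5))*(-3643) = (-12 + 20)*(-3643) = 8*(-3643) = -29144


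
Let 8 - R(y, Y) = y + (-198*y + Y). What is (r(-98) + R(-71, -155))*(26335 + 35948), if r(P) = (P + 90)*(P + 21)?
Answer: -822633864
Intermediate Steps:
r(P) = (21 + P)*(90 + P) (r(P) = (90 + P)*(21 + P) = (21 + P)*(90 + P))
R(y, Y) = 8 - Y + 197*y (R(y, Y) = 8 - (y + (-198*y + Y)) = 8 - (y + (Y - 198*y)) = 8 - (Y - 197*y) = 8 + (-Y + 197*y) = 8 - Y + 197*y)
(r(-98) + R(-71, -155))*(26335 + 35948) = ((1890 + (-98)² + 111*(-98)) + (8 - 1*(-155) + 197*(-71)))*(26335 + 35948) = ((1890 + 9604 - 10878) + (8 + 155 - 13987))*62283 = (616 - 13824)*62283 = -13208*62283 = -822633864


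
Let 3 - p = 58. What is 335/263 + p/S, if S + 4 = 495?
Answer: 150020/129133 ≈ 1.1617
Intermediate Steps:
S = 491 (S = -4 + 495 = 491)
p = -55 (p = 3 - 1*58 = 3 - 58 = -55)
335/263 + p/S = 335/263 - 55/491 = 150020/129133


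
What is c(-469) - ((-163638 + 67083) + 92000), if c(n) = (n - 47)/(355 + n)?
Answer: 86631/19 ≈ 4559.5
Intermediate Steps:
c(n) = (-47 + n)/(355 + n)
c(-469) - ((-163638 + 67083) + 92000) = (-47 - 469)/(355 - 469) - ((-163638 + 67083) + 92000) = -516/(-114) - (-96555 + 92000) = -1/114*(-516) - 1*(-4555) = 86/19 + 4555 = 86631/19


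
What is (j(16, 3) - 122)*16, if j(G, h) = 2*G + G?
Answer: -1184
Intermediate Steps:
j(G, h) = 3*G
(j(16, 3) - 122)*16 = (3*16 - 122)*16 = (48 - 122)*16 = -74*16 = -1184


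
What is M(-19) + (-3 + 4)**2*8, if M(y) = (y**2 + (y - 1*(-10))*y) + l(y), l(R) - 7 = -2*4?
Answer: 539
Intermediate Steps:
l(R) = -1 (l(R) = 7 - 2*4 = 7 - 8 = -1)
M(y) = -1 + y**2 + y*(10 + y) (M(y) = (y**2 + (y - 1*(-10))*y) - 1 = (y**2 + (y + 10)*y) - 1 = (y**2 + (10 + y)*y) - 1 = (y**2 + y*(10 + y)) - 1 = -1 + y**2 + y*(10 + y))
M(-19) + (-3 + 4)**2*8 = (-1 + 2*(-19)**2 + 10*(-19)) + (-3 + 4)**2*8 = (-1 + 2*361 - 190) + 1**2*8 = (-1 + 722 - 190) + 1*8 = 531 + 8 = 539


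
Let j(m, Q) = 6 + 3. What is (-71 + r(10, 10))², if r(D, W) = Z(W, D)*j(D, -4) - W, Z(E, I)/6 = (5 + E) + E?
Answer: 1610361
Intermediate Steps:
j(m, Q) = 9
Z(E, I) = 30 + 12*E (Z(E, I) = 6*((5 + E) + E) = 6*(5 + 2*E) = 30 + 12*E)
r(D, W) = 270 + 107*W (r(D, W) = (30 + 12*W)*9 - W = (270 + 108*W) - W = 270 + 107*W)
(-71 + r(10, 10))² = (-71 + (270 + 107*10))² = (-71 + (270 + 1070))² = (-71 + 1340)² = 1269² = 1610361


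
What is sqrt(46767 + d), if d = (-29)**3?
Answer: sqrt(22378) ≈ 149.59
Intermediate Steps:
d = -24389
sqrt(46767 + d) = sqrt(46767 - 24389) = sqrt(22378)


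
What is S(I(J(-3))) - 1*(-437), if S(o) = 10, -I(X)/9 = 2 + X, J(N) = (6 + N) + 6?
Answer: 447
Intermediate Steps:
J(N) = 12 + N
I(X) = -18 - 9*X (I(X) = -9*(2 + X) = -18 - 9*X)
S(I(J(-3))) - 1*(-437) = 10 - 1*(-437) = 10 + 437 = 447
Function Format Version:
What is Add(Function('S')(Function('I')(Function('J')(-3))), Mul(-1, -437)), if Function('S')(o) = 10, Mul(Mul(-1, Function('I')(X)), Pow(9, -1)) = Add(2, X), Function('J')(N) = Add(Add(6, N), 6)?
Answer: 447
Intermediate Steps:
Function('J')(N) = Add(12, N)
Function('I')(X) = Add(-18, Mul(-9, X)) (Function('I')(X) = Mul(-9, Add(2, X)) = Add(-18, Mul(-9, X)))
Add(Function('S')(Function('I')(Function('J')(-3))), Mul(-1, -437)) = Add(10, Mul(-1, -437)) = Add(10, 437) = 447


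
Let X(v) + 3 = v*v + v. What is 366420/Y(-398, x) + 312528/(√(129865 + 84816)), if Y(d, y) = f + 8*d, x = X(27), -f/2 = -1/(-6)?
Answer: -1099260/9553 + 312528*√214681/214681 ≈ 559.45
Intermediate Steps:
f = -⅓ (f = -(-2)/(-6) = -(-2)*(-1)/6 = -2*⅙ = -⅓ ≈ -0.33333)
X(v) = -3 + v + v² (X(v) = -3 + (v*v + v) = -3 + (v² + v) = -3 + (v + v²) = -3 + v + v²)
x = 753 (x = -3 + 27 + 27² = -3 + 27 + 729 = 753)
Y(d, y) = -⅓ + 8*d
366420/Y(-398, x) + 312528/(√(129865 + 84816)) = 366420/(-⅓ + 8*(-398)) + 312528/(√(129865 + 84816)) = 366420/(-⅓ - 3184) + 312528/(√214681) = 366420/(-9553/3) + 312528*(√214681/214681) = 366420*(-3/9553) + 312528*√214681/214681 = -1099260/9553 + 312528*√214681/214681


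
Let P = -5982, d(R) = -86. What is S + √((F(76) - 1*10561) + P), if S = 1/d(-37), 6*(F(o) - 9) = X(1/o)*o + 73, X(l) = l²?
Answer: -1/86 + I*√858870870/228 ≈ -0.011628 + 128.54*I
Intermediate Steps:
F(o) = 127/6 + 1/(6*o) (F(o) = 9 + ((1/o)²*o + 73)/6 = 9 + (o/o² + 73)/6 = 9 + (1/o + 73)/6 = 9 + (73 + 1/o)/6 = 9 + (73/6 + 1/(6*o)) = 127/6 + 1/(6*o))
S = -1/86 (S = 1/(-86) = -1/86 ≈ -0.011628)
S + √((F(76) - 1*10561) + P) = -1/86 + √(((⅙)*(1 + 127*76)/76 - 1*10561) - 5982) = -1/86 + √(((⅙)*(1/76)*(1 + 9652) - 10561) - 5982) = -1/86 + √(((⅙)*(1/76)*9653 - 10561) - 5982) = -1/86 + √((9653/456 - 10561) - 5982) = -1/86 + √(-4806163/456 - 5982) = -1/86 + √(-7533955/456) = -1/86 + I*√858870870/228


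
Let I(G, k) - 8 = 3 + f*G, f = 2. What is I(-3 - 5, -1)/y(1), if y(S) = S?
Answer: -5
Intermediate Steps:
I(G, k) = 11 + 2*G (I(G, k) = 8 + (3 + 2*G) = 11 + 2*G)
I(-3 - 5, -1)/y(1) = (11 + 2*(-3 - 5))/1 = 1*(11 + 2*(-8)) = 1*(11 - 16) = 1*(-5) = -5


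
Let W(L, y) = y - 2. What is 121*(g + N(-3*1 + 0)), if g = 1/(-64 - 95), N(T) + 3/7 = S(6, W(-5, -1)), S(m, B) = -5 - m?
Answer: -1539967/1113 ≈ -1383.6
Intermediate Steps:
W(L, y) = -2 + y
N(T) = -80/7 (N(T) = -3/7 + (-5 - 1*6) = -3/7 + (-5 - 6) = -3/7 - 11 = -80/7)
g = -1/159 (g = 1/(-159) = -1/159 ≈ -0.0062893)
121*(g + N(-3*1 + 0)) = 121*(-1/159 - 80/7) = 121*(-12727/1113) = -1539967/1113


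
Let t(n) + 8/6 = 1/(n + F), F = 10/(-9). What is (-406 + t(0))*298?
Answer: -1824803/15 ≈ -1.2165e+5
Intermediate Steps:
F = -10/9 (F = 10*(-1/9) = -10/9 ≈ -1.1111)
t(n) = -4/3 + 1/(-10/9 + n) (t(n) = -4/3 + 1/(n - 10/9) = -4/3 + 1/(-10/9 + n))
(-406 + t(0))*298 = (-406 + (67 - 36*0)/(3*(-10 + 9*0)))*298 = (-406 + (67 + 0)/(3*(-10 + 0)))*298 = (-406 + (1/3)*67/(-10))*298 = (-406 + (1/3)*(-1/10)*67)*298 = (-406 - 67/30)*298 = -12247/30*298 = -1824803/15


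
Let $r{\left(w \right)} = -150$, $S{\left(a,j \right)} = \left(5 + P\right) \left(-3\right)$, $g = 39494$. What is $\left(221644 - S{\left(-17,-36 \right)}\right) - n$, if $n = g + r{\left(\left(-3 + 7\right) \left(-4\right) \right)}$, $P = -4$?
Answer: $182303$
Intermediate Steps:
$S{\left(a,j \right)} = -3$ ($S{\left(a,j \right)} = \left(5 - 4\right) \left(-3\right) = 1 \left(-3\right) = -3$)
$n = 39344$ ($n = 39494 - 150 = 39344$)
$\left(221644 - S{\left(-17,-36 \right)}\right) - n = \left(221644 - -3\right) - 39344 = \left(221644 + 3\right) - 39344 = 221647 - 39344 = 182303$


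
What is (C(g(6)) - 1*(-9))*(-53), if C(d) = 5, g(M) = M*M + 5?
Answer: -742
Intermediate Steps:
g(M) = 5 + M² (g(M) = M² + 5 = 5 + M²)
(C(g(6)) - 1*(-9))*(-53) = (5 - 1*(-9))*(-53) = (5 + 9)*(-53) = 14*(-53) = -742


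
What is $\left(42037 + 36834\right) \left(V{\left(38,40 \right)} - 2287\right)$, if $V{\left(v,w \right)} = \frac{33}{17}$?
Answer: $- \frac{3063822866}{17} \approx -1.8022 \cdot 10^{8}$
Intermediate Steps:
$V{\left(v,w \right)} = \frac{33}{17}$ ($V{\left(v,w \right)} = 33 \cdot \frac{1}{17} = \frac{33}{17}$)
$\left(42037 + 36834\right) \left(V{\left(38,40 \right)} - 2287\right) = \left(42037 + 36834\right) \left(\frac{33}{17} - 2287\right) = 78871 \left(- \frac{38846}{17}\right) = - \frac{3063822866}{17}$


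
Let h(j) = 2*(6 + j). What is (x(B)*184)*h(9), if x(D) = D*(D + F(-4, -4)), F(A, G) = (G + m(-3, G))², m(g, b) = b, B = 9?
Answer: 3626640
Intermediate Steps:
h(j) = 12 + 2*j
F(A, G) = 4*G² (F(A, G) = (G + G)² = (2*G)² = 4*G²)
x(D) = D*(64 + D) (x(D) = D*(D + 4*(-4)²) = D*(D + 4*16) = D*(D + 64) = D*(64 + D))
(x(B)*184)*h(9) = ((9*(64 + 9))*184)*(12 + 2*9) = ((9*73)*184)*(12 + 18) = (657*184)*30 = 120888*30 = 3626640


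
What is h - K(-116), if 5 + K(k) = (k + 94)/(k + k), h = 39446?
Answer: 4576305/116 ≈ 39451.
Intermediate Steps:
K(k) = -5 + (94 + k)/(2*k) (K(k) = -5 + (k + 94)/(k + k) = -5 + (94 + k)/((2*k)) = -5 + (94 + k)*(1/(2*k)) = -5 + (94 + k)/(2*k))
h - K(-116) = 39446 - (-9/2 + 47/(-116)) = 39446 - (-9/2 + 47*(-1/116)) = 39446 - (-9/2 - 47/116) = 39446 - 1*(-569/116) = 39446 + 569/116 = 4576305/116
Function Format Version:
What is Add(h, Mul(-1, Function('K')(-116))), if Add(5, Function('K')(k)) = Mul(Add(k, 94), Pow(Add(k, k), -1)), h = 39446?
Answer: Rational(4576305, 116) ≈ 39451.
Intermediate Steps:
Function('K')(k) = Add(-5, Mul(Rational(1, 2), Pow(k, -1), Add(94, k))) (Function('K')(k) = Add(-5, Mul(Add(k, 94), Pow(Add(k, k), -1))) = Add(-5, Mul(Add(94, k), Pow(Mul(2, k), -1))) = Add(-5, Mul(Add(94, k), Mul(Rational(1, 2), Pow(k, -1)))) = Add(-5, Mul(Rational(1, 2), Pow(k, -1), Add(94, k))))
Add(h, Mul(-1, Function('K')(-116))) = Add(39446, Mul(-1, Add(Rational(-9, 2), Mul(47, Pow(-116, -1))))) = Add(39446, Mul(-1, Add(Rational(-9, 2), Mul(47, Rational(-1, 116))))) = Add(39446, Mul(-1, Add(Rational(-9, 2), Rational(-47, 116)))) = Add(39446, Mul(-1, Rational(-569, 116))) = Add(39446, Rational(569, 116)) = Rational(4576305, 116)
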